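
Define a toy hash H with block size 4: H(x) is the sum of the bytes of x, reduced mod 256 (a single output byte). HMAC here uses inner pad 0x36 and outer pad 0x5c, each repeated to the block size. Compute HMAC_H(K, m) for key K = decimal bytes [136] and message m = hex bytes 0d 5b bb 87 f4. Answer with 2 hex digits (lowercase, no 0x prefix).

e6

Key decimal bytes [136] = 88 is 1 byte ≤ B = 4; zero-pad to 4 bytes: K' = 88 00 00 00.
K' ⊕ ipad = be 36 36 36.  K' ⊕ opad = d4 5c 5c 5c.
Inner input = (K'⊕ipad) ∥ m = be 36 36 36 ∥ 0d 5b bb 87 f4.
Inner hash: sum = 190+54+54+54+13+91+187+135+244 = 1022; mod 256 = 254 → fe.
Outer input = (K'⊕opad) ∥ inner = d4 5c 5c 5c ∥ fe.
Outer hash (tag): sum = 212+92+92+92+254 = 742; mod 256 = 230 → e6.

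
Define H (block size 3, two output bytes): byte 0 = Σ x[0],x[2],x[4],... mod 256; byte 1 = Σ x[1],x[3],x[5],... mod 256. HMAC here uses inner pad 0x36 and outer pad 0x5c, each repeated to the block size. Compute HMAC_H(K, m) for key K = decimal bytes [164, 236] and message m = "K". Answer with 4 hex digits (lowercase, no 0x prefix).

Key decimal bytes [164, 236] = a4 ec is 2 bytes ≤ B = 3; zero-pad to 3 bytes: K' = a4 ec 00.
K' ⊕ ipad = 92 da 36.  K' ⊕ opad = f8 b0 5c.
Inner input = (K'⊕ipad) ∥ m = 92 da 36 ∥ 4b.
Inner hash: even-index sum = 200 mod 256 = 200; odd-index sum = 293 mod 256 = 37 → c8 25.
Outer input = (K'⊕opad) ∥ inner = f8 b0 5c ∥ c8 25.
Outer hash (tag): even-index sum = 377 mod 256 = 121; odd-index sum = 376 mod 256 = 120 → 79 78.

7978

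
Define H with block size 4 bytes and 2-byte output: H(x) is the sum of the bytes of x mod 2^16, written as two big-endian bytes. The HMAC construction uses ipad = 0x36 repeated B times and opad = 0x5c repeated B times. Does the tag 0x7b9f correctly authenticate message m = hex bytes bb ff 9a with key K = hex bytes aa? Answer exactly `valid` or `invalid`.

invalid

Key hex bytes aa is 1 byte ≤ B = 4; zero-pad to 4 bytes: K' = aa 00 00 00.
K' ⊕ ipad = 9c 36 36 36; K' ⊕ opad = f6 5c 5c 5c.
Inner hash: sum = 156+54+54+54+187+255+154 = 914 → 03 92.
Outer hash (recomputed tag): sum = 246+92+92+92+3+146 = 671 → 02 9f.
Recomputed tag = 029f; claimed = 7b9f → mismatch.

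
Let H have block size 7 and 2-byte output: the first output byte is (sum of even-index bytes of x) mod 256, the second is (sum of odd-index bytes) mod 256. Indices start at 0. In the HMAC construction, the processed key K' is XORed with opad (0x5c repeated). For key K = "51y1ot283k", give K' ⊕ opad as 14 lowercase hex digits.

Key "51y1ot283k" = 35 31 79 31 6f 74 32 38 33 6b is 10 bytes > B = 7, so hash it first: H(key) = 82 79, then zero-pad to 7 bytes: K' = 82 79 00 00 00 00 00.
XOR each byte with 0x5c: 82⊕5c=de, 79⊕5c=25, 00⊕5c=5c, 00⊕5c=5c, 00⊕5c=5c, 00⊕5c=5c, 00⊕5c=5c.

de255c5c5c5c5c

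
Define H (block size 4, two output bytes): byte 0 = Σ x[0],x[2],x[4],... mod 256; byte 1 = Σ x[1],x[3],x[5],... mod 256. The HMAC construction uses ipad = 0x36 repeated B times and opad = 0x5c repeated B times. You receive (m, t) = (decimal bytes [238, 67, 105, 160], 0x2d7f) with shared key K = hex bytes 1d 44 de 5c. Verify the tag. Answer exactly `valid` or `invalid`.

invalid

Key hex bytes 1d 44 de 5c is exactly B = 4 bytes: K' = 1d 44 de 5c.
K' ⊕ ipad = 2b 72 e8 6a; K' ⊕ opad = 41 18 82 00.
Inner hash: even-index sum = 618 mod 256 = 106; odd-index sum = 447 mod 256 = 191 → 6a bf.
Outer hash (recomputed tag): even-index sum = 301 mod 256 = 45; odd-index sum = 215 mod 256 = 215 → 2d d7.
Recomputed tag = 2dd7; claimed = 2d7f → mismatch.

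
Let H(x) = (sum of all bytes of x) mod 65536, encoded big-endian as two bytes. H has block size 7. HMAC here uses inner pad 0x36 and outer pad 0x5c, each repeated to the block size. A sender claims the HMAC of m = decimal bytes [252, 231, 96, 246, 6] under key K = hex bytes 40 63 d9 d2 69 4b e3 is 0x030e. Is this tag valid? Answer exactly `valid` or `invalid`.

valid

Key hex bytes 40 63 d9 d2 69 4b e3 is exactly B = 7 bytes: K' = 40 63 d9 d2 69 4b e3.
K' ⊕ ipad = 76 55 ef e4 5f 7d d5; K' ⊕ opad = 1c 3f 85 8e 35 17 bf.
Inner hash: sum = 118+85+239+228+95+125+213+252+231+96+246+6 = 1934 → 07 8e.
Outer hash (recomputed tag): sum = 28+63+133+142+53+23+191+7+142 = 782 → 03 0e.
Recomputed tag = 030e; claimed = 030e → match.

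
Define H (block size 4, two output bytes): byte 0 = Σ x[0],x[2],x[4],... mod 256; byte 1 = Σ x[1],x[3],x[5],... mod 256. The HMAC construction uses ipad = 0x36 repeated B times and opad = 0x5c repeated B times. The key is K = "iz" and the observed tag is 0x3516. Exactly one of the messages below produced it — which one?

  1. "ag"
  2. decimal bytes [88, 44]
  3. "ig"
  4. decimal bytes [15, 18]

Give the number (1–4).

4

Key "iz" = 69 7a is 2 bytes ≤ B = 4; zero-pad to 4 bytes: K' = 69 7a 00 00.
K' ⊕ ipad = 5f 4c 36 36; K' ⊕ opad = 35 26 5c 5c.
m1: inner = H(5f 4c 36 36 61 67) = f6 e9; tag = H(35 26 5c 5c f6 e9) = 876b
m2: inner = H(5f 4c 36 36 58 2c) = ed ae; tag = H(35 26 5c 5c ed ae) = 7e30
m3: inner = H(5f 4c 36 36 69 67) = fe e9; tag = H(35 26 5c 5c fe e9) = 8f6b
m4: inner = H(5f 4c 36 36 0f 12) = a4 94; tag = H(35 26 5c 5c a4 94) = 3516 ← matches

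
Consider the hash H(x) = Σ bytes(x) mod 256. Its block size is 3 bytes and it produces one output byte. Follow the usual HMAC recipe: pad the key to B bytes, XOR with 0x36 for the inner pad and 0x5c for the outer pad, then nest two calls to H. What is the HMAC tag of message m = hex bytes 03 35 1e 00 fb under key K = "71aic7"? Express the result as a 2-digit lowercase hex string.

ff

Key "71aic7" = 37 31 61 69 63 37 is 6 bytes > B = 3, so hash it first: H(key) = cc, then zero-pad to 3 bytes: K' = cc 00 00.
K' ⊕ ipad = fa 36 36.  K' ⊕ opad = 90 5c 5c.
Inner input = (K'⊕ipad) ∥ m = fa 36 36 ∥ 03 35 1e 00 fb.
Inner hash: sum = 250+54+54+3+53+30+0+251 = 695; mod 256 = 183 → b7.
Outer input = (K'⊕opad) ∥ inner = 90 5c 5c ∥ b7.
Outer hash (tag): sum = 144+92+92+183 = 511; mod 256 = 255 → ff.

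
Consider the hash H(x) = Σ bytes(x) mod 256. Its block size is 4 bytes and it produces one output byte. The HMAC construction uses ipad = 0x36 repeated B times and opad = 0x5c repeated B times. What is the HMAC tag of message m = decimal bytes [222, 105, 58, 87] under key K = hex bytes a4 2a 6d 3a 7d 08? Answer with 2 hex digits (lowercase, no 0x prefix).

Key hex bytes a4 2a 6d 3a 7d 08 is 6 bytes > B = 4, so hash it first: H(key) = fa, then zero-pad to 4 bytes: K' = fa 00 00 00.
K' ⊕ ipad = cc 36 36 36.  K' ⊕ opad = a6 5c 5c 5c.
Inner input = (K'⊕ipad) ∥ m = cc 36 36 36 ∥ de 69 3a 57.
Inner hash: sum = 204+54+54+54+222+105+58+87 = 838; mod 256 = 70 → 46.
Outer input = (K'⊕opad) ∥ inner = a6 5c 5c 5c ∥ 46.
Outer hash (tag): sum = 166+92+92+92+70 = 512; mod 256 = 0 → 00.

00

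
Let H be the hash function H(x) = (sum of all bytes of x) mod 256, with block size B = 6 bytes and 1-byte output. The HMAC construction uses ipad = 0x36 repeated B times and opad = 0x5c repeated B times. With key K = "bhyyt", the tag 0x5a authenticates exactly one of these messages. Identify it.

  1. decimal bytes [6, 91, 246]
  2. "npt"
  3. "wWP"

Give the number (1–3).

Key "bhyyt" = 62 68 79 79 74 is 5 bytes ≤ B = 6; zero-pad to 6 bytes: K' = 62 68 79 79 74 00.
K' ⊕ ipad = 54 5e 4f 4f 42 36; K' ⊕ opad = 3e 34 25 25 28 5c.
m1: inner = H(54 5e 4f 4f 42 36 06 5b f6) = 1f; tag = H(3e 34 25 25 28 5c 1f) = 5f
m2: inner = H(54 5e 4f 4f 42 36 6e 70 74) = 1a; tag = H(3e 34 25 25 28 5c 1a) = 5a ← matches
m3: inner = H(54 5e 4f 4f 42 36 77 57 50) = e6; tag = H(3e 34 25 25 28 5c e6) = 26

2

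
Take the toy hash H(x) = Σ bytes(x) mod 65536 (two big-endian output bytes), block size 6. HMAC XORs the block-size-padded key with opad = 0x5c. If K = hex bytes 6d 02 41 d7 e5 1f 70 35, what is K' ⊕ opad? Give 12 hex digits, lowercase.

5f6c5c5c5c5c

Key hex bytes 6d 02 41 d7 e5 1f 70 35 is 8 bytes > B = 6, so hash it first: H(key) = 03 30, then zero-pad to 6 bytes: K' = 03 30 00 00 00 00.
XOR each byte with 0x5c: 03⊕5c=5f, 30⊕5c=6c, 00⊕5c=5c, 00⊕5c=5c, 00⊕5c=5c, 00⊕5c=5c.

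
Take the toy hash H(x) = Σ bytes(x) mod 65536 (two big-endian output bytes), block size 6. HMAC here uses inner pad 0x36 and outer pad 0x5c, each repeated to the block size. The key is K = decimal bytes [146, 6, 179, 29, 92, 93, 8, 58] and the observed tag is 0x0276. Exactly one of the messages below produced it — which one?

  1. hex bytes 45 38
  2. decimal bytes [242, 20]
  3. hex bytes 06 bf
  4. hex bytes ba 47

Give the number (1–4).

Key decimal bytes [146, 6, 179, 29, 92, 93, 8, 58] = 92 06 b3 1d 5c 5d 08 3a is 8 bytes > B = 6, so hash it first: H(key) = 02 63, then zero-pad to 6 bytes: K' = 02 63 00 00 00 00.
K' ⊕ ipad = 34 55 36 36 36 36; K' ⊕ opad = 5e 3f 5c 5c 5c 5c.
m1: inner = H(34 55 36 36 36 36 45 38) = 01 de; tag = H(5e 3f 5c 5c 5c 5c 01 de) = 02ec
m2: inner = H(34 55 36 36 36 36 f2 14) = 02 67; tag = H(5e 3f 5c 5c 5c 5c 02 67) = 0276 ← matches
m3: inner = H(34 55 36 36 36 36 06 bf) = 02 26; tag = H(5e 3f 5c 5c 5c 5c 02 26) = 0235
m4: inner = H(34 55 36 36 36 36 ba 47) = 02 62; tag = H(5e 3f 5c 5c 5c 5c 02 62) = 0271

2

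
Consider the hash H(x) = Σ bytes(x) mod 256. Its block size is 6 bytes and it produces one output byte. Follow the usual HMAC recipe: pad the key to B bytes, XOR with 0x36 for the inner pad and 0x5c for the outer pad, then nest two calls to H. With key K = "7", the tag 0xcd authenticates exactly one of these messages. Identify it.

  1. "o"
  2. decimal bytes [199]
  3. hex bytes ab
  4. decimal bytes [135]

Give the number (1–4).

4

Key "7" = 37 is 1 byte ≤ B = 6; zero-pad to 6 bytes: K' = 37 00 00 00 00 00.
K' ⊕ ipad = 01 36 36 36 36 36; K' ⊕ opad = 6b 5c 5c 5c 5c 5c.
m1: inner = H(01 36 36 36 36 36 6f) = 7e; tag = H(6b 5c 5c 5c 5c 5c 7e) = b5
m2: inner = H(01 36 36 36 36 36 c7) = d6; tag = H(6b 5c 5c 5c 5c 5c d6) = 0d
m3: inner = H(01 36 36 36 36 36 ab) = ba; tag = H(6b 5c 5c 5c 5c 5c ba) = f1
m4: inner = H(01 36 36 36 36 36 87) = 96; tag = H(6b 5c 5c 5c 5c 5c 96) = cd ← matches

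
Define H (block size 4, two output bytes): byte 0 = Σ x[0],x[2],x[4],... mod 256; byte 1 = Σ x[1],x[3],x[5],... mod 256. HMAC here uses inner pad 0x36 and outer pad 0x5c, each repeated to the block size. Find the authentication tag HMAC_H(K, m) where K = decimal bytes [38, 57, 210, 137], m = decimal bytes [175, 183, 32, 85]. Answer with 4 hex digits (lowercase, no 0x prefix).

Key decimal bytes [38, 57, 210, 137] = 26 39 d2 89 is exactly B = 4 bytes: K' = 26 39 d2 89.
K' ⊕ ipad = 10 0f e4 bf.  K' ⊕ opad = 7a 65 8e d5.
Inner input = (K'⊕ipad) ∥ m = 10 0f e4 bf ∥ af b7 20 55.
Inner hash: even-index sum = 451 mod 256 = 195; odd-index sum = 474 mod 256 = 218 → c3 da.
Outer input = (K'⊕opad) ∥ inner = 7a 65 8e d5 ∥ c3 da.
Outer hash (tag): even-index sum = 459 mod 256 = 203; odd-index sum = 532 mod 256 = 20 → cb 14.

cb14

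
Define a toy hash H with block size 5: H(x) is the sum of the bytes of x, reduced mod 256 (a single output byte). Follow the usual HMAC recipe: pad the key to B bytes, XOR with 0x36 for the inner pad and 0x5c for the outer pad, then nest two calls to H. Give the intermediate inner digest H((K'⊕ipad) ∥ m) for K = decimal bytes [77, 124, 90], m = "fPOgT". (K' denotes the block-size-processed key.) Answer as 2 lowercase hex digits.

Key decimal bytes [77, 124, 90] = 4d 7c 5a is 3 bytes ≤ B = 5; zero-pad to 5 bytes: K' = 4d 7c 5a 00 00.
K' ⊕ ipad = 7b 4a 6c 36 36.
Inner input = 7b 4a 6c 36 36 ∥ 66 50 4f 67 54.
Inner hash: sum = 123+74+108+54+54+102+80+79+103+84 = 861; mod 256 = 93 → 5d.

5d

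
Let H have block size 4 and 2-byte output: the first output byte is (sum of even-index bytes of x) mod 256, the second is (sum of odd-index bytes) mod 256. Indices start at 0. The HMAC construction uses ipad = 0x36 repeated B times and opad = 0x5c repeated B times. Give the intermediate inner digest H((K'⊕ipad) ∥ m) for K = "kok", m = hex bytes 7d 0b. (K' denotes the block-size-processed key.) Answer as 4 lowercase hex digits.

379a

Key "kok" = 6b 6f 6b is 3 bytes ≤ B = 4; zero-pad to 4 bytes: K' = 6b 6f 6b 00.
K' ⊕ ipad = 5d 59 5d 36.
Inner input = 5d 59 5d 36 ∥ 7d 0b.
Inner hash: even-index sum = 311 mod 256 = 55; odd-index sum = 154 mod 256 = 154 → 37 9a.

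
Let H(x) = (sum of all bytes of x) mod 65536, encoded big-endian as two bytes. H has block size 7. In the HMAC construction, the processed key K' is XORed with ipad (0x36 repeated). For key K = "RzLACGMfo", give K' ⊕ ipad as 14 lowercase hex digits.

Key "RzLACGMfo" = 52 7a 4c 41 43 47 4d 66 6f is 9 bytes > B = 7, so hash it first: H(key) = 03 05, then zero-pad to 7 bytes: K' = 03 05 00 00 00 00 00.
XOR each byte with 0x36: 03⊕36=35, 05⊕36=33, 00⊕36=36, 00⊕36=36, 00⊕36=36, 00⊕36=36, 00⊕36=36.

35333636363636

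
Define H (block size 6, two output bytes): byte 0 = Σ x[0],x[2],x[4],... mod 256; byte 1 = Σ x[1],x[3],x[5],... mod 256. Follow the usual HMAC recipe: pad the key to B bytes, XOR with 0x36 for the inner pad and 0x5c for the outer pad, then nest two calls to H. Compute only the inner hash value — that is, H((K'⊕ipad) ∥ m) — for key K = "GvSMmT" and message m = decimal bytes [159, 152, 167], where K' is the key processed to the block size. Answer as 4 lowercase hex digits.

77b5

Key "GvSMmT" = 47 76 53 4d 6d 54 is exactly B = 6 bytes: K' = 47 76 53 4d 6d 54.
K' ⊕ ipad = 71 40 65 7b 5b 62.
Inner input = 71 40 65 7b 5b 62 ∥ 9f 98 a7.
Inner hash: even-index sum = 631 mod 256 = 119; odd-index sum = 437 mod 256 = 181 → 77 b5.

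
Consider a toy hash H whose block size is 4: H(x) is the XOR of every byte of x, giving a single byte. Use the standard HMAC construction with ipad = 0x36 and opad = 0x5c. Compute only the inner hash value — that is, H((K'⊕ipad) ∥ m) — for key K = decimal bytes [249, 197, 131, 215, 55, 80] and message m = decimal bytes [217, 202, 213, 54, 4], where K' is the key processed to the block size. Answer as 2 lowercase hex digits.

fb

Key decimal bytes [249, 197, 131, 215, 55, 80] = f9 c5 83 d7 37 50 is 6 bytes > B = 4, so hash it first: H(key) = 0f, then zero-pad to 4 bytes: K' = 0f 00 00 00.
K' ⊕ ipad = 39 36 36 36.
Inner input = 39 36 36 36 ∥ d9 ca d5 36 04.
Inner hash: XOR 39⊕36⊕36⊕36⊕d9⊕ca⊕d5⊕36⊕04 = fb.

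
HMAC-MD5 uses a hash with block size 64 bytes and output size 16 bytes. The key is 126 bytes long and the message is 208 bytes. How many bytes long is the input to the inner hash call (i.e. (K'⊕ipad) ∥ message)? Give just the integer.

Key is 126 > 64 bytes, so it is hashed to 16 bytes then zero-padded to 64: |K'| = 64.
Inner input = (K'⊕ipad) ∥ m → 64 + 208 = 272 bytes.

272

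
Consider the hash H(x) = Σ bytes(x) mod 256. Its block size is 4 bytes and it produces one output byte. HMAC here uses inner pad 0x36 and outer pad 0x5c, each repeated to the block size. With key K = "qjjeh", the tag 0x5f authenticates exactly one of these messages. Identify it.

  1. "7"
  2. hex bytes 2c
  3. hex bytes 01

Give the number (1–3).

Key "qjjeh" = 71 6a 6a 65 68 is 5 bytes > B = 4, so hash it first: H(key) = 12, then zero-pad to 4 bytes: K' = 12 00 00 00.
K' ⊕ ipad = 24 36 36 36; K' ⊕ opad = 4e 5c 5c 5c.
m1: inner = H(24 36 36 36 37) = fd; tag = H(4e 5c 5c 5c fd) = 5f ← matches
m2: inner = H(24 36 36 36 2c) = f2; tag = H(4e 5c 5c 5c f2) = 54
m3: inner = H(24 36 36 36 01) = c7; tag = H(4e 5c 5c 5c c7) = 29

1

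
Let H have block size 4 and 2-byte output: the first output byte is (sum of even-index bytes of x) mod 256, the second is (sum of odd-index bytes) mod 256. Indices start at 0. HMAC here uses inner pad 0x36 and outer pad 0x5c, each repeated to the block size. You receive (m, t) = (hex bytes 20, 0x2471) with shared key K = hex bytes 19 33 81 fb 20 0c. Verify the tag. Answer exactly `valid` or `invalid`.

Key hex bytes 19 33 81 fb 20 0c is 6 bytes > B = 4, so hash it first: H(key) = ba 3a, then zero-pad to 4 bytes: K' = ba 3a 00 00.
K' ⊕ ipad = 8c 0c 36 36; K' ⊕ opad = e6 66 5c 5c.
Inner hash: even-index sum = 226 mod 256 = 226; odd-index sum = 66 mod 256 = 66 → e2 42.
Outer hash (recomputed tag): even-index sum = 548 mod 256 = 36; odd-index sum = 260 mod 256 = 4 → 24 04.
Recomputed tag = 2404; claimed = 2471 → mismatch.

invalid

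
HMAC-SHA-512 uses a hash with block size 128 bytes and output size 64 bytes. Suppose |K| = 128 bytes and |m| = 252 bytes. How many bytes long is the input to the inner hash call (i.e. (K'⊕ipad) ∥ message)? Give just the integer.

380

Key is 128 ≤ 128 bytes, zero-padded: |K'| = 128.
Inner input = (K'⊕ipad) ∥ m → 128 + 252 = 380 bytes.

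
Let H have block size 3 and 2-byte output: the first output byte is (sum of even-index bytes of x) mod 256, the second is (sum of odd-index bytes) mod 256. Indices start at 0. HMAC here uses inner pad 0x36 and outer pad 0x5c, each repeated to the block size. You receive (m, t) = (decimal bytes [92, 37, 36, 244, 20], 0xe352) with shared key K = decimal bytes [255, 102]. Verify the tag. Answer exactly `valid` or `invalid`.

Key decimal bytes [255, 102] = ff 66 is 2 bytes ≤ B = 3; zero-pad to 3 bytes: K' = ff 66 00.
K' ⊕ ipad = c9 50 36; K' ⊕ opad = a3 3a 5c.
Inner hash: even-index sum = 536 mod 256 = 24; odd-index sum = 228 mod 256 = 228 → 18 e4.
Outer hash (recomputed tag): even-index sum = 483 mod 256 = 227; odd-index sum = 82 mod 256 = 82 → e3 52.
Recomputed tag = e352; claimed = e352 → match.

valid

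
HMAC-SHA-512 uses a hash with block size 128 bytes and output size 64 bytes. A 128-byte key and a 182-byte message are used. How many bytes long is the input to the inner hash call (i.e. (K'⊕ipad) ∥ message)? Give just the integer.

310

Key is 128 ≤ 128 bytes, zero-padded: |K'| = 128.
Inner input = (K'⊕ipad) ∥ m → 128 + 182 = 310 bytes.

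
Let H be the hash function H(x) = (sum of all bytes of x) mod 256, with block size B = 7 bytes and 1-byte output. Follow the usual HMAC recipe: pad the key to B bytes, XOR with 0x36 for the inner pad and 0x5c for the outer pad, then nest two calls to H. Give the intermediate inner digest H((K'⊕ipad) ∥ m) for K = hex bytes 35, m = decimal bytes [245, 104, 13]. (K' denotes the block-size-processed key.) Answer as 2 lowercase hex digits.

Key hex bytes 35 is 1 byte ≤ B = 7; zero-pad to 7 bytes: K' = 35 00 00 00 00 00 00.
K' ⊕ ipad = 03 36 36 36 36 36 36.
Inner input = 03 36 36 36 36 36 36 ∥ f5 68 0d.
Inner hash: sum = 3+54+54+54+54+54+54+245+104+13 = 689; mod 256 = 177 → b1.

b1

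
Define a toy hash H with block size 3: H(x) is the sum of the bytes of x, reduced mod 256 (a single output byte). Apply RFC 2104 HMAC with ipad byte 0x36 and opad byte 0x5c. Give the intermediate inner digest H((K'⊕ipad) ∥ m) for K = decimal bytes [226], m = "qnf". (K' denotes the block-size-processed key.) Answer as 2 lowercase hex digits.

85

Key decimal bytes [226] = e2 is 1 byte ≤ B = 3; zero-pad to 3 bytes: K' = e2 00 00.
K' ⊕ ipad = d4 36 36.
Inner input = d4 36 36 ∥ 71 6e 66.
Inner hash: sum = 212+54+54+113+110+102 = 645; mod 256 = 133 → 85.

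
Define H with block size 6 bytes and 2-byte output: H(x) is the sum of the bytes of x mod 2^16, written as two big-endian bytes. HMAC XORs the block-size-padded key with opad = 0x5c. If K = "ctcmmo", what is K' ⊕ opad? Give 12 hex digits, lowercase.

3f283f313133

Key "ctcmmo" = 63 74 63 6d 6d 6f is exactly B = 6 bytes: K' = 63 74 63 6d 6d 6f.
XOR each byte with 0x5c: 63⊕5c=3f, 74⊕5c=28, 63⊕5c=3f, 6d⊕5c=31, 6d⊕5c=31, 6f⊕5c=33.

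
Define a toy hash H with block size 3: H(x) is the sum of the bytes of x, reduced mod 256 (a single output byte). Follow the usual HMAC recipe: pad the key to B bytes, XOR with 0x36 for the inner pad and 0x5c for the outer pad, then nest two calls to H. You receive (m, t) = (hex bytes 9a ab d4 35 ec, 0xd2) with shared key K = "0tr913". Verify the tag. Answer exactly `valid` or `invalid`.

valid

Key "0tr913" = 30 74 72 39 31 33 is 6 bytes > B = 3, so hash it first: H(key) = b3, then zero-pad to 3 bytes: K' = b3 00 00.
K' ⊕ ipad = 85 36 36; K' ⊕ opad = ef 5c 5c.
Inner hash: sum = 133+54+54+154+171+212+53+236 = 1067; mod 256 = 43 → 2b.
Outer hash (recomputed tag): sum = 239+92+92+43 = 466; mod 256 = 210 → d2.
Recomputed tag = d2; claimed = d2 → match.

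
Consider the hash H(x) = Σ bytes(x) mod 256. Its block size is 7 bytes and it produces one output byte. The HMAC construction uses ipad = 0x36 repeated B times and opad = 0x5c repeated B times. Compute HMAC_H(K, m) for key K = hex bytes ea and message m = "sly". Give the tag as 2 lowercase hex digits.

Key hex bytes ea is 1 byte ≤ B = 7; zero-pad to 7 bytes: K' = ea 00 00 00 00 00 00.
K' ⊕ ipad = dc 36 36 36 36 36 36.  K' ⊕ opad = b6 5c 5c 5c 5c 5c 5c.
Inner input = (K'⊕ipad) ∥ m = dc 36 36 36 36 36 36 ∥ 73 6c 79.
Inner hash: sum = 220+54+54+54+54+54+54+115+108+121 = 888; mod 256 = 120 → 78.
Outer input = (K'⊕opad) ∥ inner = b6 5c 5c 5c 5c 5c 5c ∥ 78.
Outer hash (tag): sum = 182+92+92+92+92+92+92+120 = 854; mod 256 = 86 → 56.

56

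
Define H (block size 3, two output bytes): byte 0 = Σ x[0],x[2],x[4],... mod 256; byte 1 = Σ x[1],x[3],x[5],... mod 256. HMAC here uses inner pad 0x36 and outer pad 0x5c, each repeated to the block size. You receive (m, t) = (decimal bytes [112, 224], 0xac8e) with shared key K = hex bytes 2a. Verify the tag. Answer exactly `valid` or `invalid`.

Key hex bytes 2a is 1 byte ≤ B = 3; zero-pad to 3 bytes: K' = 2a 00 00.
K' ⊕ ipad = 1c 36 36; K' ⊕ opad = 76 5c 5c.
Inner hash: even-index sum = 306 mod 256 = 50; odd-index sum = 166 mod 256 = 166 → 32 a6.
Outer hash (recomputed tag): even-index sum = 376 mod 256 = 120; odd-index sum = 142 mod 256 = 142 → 78 8e.
Recomputed tag = 788e; claimed = ac8e → mismatch.

invalid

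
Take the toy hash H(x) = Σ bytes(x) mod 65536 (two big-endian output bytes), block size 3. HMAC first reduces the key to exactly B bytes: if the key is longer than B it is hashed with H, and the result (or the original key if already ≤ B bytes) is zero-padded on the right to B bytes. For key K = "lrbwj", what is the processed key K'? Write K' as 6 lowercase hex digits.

022100

|K| = 5 > B = 3, so first hash the key.
H(K): sum = 108+114+98+119+106 = 545 → 02 21.
Zero-pad H(K) = 02 21 to 3 bytes: K' = 02 21 00.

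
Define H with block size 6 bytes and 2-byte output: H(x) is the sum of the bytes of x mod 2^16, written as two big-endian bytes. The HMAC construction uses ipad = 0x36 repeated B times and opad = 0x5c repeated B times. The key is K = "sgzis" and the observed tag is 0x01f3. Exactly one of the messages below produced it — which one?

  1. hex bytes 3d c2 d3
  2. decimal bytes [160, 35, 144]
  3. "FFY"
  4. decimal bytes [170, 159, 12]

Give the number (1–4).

3

Key "sgzis" = 73 67 7a 69 73 is 5 bytes ≤ B = 6; zero-pad to 6 bytes: K' = 73 67 7a 69 73 00.
K' ⊕ ipad = 45 51 4c 5f 45 36; K' ⊕ opad = 2f 3b 26 35 2f 5c.
m1: inner = H(45 51 4c 5f 45 36 3d c2 d3) = 03 8e; tag = H(2f 3b 26 35 2f 5c 03 8e) = 01e1
m2: inner = H(45 51 4c 5f 45 36 a0 23 90) = 03 0f; tag = H(2f 3b 26 35 2f 5c 03 0f) = 0162
m3: inner = H(45 51 4c 5f 45 36 46 46 59) = 02 a1; tag = H(2f 3b 26 35 2f 5c 02 a1) = 01f3 ← matches
m4: inner = H(45 51 4c 5f 45 36 aa 9f 0c) = 03 11; tag = H(2f 3b 26 35 2f 5c 03 11) = 0164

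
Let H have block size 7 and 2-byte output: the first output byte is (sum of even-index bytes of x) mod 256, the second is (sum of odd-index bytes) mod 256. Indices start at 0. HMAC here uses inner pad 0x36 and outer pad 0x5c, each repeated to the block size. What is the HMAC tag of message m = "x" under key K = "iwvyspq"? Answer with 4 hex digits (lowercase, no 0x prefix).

Key "iwvyspq" = 69 77 76 79 73 70 71 is exactly B = 7 bytes: K' = 69 77 76 79 73 70 71.
K' ⊕ ipad = 5f 41 40 4f 45 46 47.  K' ⊕ opad = 35 2b 2a 25 2f 2c 2d.
Inner input = (K'⊕ipad) ∥ m = 5f 41 40 4f 45 46 47 ∥ 78.
Inner hash: even-index sum = 299 mod 256 = 43; odd-index sum = 334 mod 256 = 78 → 2b 4e.
Outer input = (K'⊕opad) ∥ inner = 35 2b 2a 25 2f 2c 2d ∥ 2b 4e.
Outer hash (tag): even-index sum = 265 mod 256 = 9; odd-index sum = 167 mod 256 = 167 → 09 a7.

09a7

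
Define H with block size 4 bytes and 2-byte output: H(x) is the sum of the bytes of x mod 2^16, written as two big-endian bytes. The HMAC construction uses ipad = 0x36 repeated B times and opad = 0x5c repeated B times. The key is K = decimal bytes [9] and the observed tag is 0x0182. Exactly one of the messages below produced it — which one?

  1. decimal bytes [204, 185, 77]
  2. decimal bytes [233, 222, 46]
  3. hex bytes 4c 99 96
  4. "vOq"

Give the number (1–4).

4

Key decimal bytes [9] = 09 is 1 byte ≤ B = 4; zero-pad to 4 bytes: K' = 09 00 00 00.
K' ⊕ ipad = 3f 36 36 36; K' ⊕ opad = 55 5c 5c 5c.
m1: inner = H(3f 36 36 36 cc b9 4d) = 02 b3; tag = H(55 5c 5c 5c 02 b3) = 021e
m2: inner = H(3f 36 36 36 e9 de 2e) = 02 d6; tag = H(55 5c 5c 5c 02 d6) = 0241
m3: inner = H(3f 36 36 36 4c 99 96) = 02 5c; tag = H(55 5c 5c 5c 02 5c) = 01c7
m4: inner = H(3f 36 36 36 76 4f 71) = 02 17; tag = H(55 5c 5c 5c 02 17) = 0182 ← matches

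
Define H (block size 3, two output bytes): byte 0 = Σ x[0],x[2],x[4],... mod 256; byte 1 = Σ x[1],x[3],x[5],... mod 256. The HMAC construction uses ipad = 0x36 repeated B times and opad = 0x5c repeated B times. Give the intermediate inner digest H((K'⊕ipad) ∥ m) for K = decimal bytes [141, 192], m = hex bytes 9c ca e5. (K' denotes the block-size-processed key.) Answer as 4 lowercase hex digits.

Key decimal bytes [141, 192] = 8d c0 is 2 bytes ≤ B = 3; zero-pad to 3 bytes: K' = 8d c0 00.
K' ⊕ ipad = bb f6 36.
Inner input = bb f6 36 ∥ 9c ca e5.
Inner hash: even-index sum = 443 mod 256 = 187; odd-index sum = 631 mod 256 = 119 → bb 77.

bb77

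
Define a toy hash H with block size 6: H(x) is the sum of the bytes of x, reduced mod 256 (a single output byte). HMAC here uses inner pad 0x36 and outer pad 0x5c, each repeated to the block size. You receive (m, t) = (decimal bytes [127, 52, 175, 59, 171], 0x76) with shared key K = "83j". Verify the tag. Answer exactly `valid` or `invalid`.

valid

Key "83j" = 38 33 6a is 3 bytes ≤ B = 6; zero-pad to 6 bytes: K' = 38 33 6a 00 00 00.
K' ⊕ ipad = 0e 05 5c 36 36 36; K' ⊕ opad = 64 6f 36 5c 5c 5c.
Inner hash: sum = 14+5+92+54+54+54+127+52+175+59+171 = 857; mod 256 = 89 → 59.
Outer hash (recomputed tag): sum = 100+111+54+92+92+92+89 = 630; mod 256 = 118 → 76.
Recomputed tag = 76; claimed = 76 → match.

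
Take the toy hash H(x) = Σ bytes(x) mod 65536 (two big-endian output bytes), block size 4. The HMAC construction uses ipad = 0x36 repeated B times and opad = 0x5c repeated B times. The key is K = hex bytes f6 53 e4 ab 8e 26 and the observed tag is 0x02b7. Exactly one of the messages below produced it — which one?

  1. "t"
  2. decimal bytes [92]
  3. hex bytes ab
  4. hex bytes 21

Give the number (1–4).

Key hex bytes f6 53 e4 ab 8e 26 is 6 bytes > B = 4, so hash it first: H(key) = 03 8c, then zero-pad to 4 bytes: K' = 03 8c 00 00.
K' ⊕ ipad = 35 ba 36 36; K' ⊕ opad = 5f d0 5c 5c.
m1: inner = H(35 ba 36 36 74) = 01 cf; tag = H(5f d0 5c 5c 01 cf) = 02b7 ← matches
m2: inner = H(35 ba 36 36 5c) = 01 b7; tag = H(5f d0 5c 5c 01 b7) = 029f
m3: inner = H(35 ba 36 36 ab) = 02 06; tag = H(5f d0 5c 5c 02 06) = 01ef
m4: inner = H(35 ba 36 36 21) = 01 7c; tag = H(5f d0 5c 5c 01 7c) = 0264

1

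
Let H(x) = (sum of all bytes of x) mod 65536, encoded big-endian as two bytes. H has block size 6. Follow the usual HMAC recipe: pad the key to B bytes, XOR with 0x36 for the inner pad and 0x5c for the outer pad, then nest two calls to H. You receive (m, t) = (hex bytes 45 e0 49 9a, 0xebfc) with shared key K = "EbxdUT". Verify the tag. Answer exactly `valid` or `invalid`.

Key "EbxdUT" = 45 62 78 64 55 54 is exactly B = 6 bytes: K' = 45 62 78 64 55 54.
K' ⊕ ipad = 73 54 4e 52 63 62; K' ⊕ opad = 19 3e 24 38 09 08.
Inner hash: sum = 115+84+78+82+99+98+69+224+73+154 = 1076 → 04 34.
Outer hash (recomputed tag): sum = 25+62+36+56+9+8+4+52 = 252 → 00 fc.
Recomputed tag = 00fc; claimed = ebfc → mismatch.

invalid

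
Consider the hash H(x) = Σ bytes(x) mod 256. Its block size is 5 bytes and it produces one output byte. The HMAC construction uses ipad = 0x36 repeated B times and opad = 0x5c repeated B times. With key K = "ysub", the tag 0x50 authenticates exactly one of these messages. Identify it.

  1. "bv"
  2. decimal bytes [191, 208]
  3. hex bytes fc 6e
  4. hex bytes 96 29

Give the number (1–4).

Key "ysub" = 79 73 75 62 is 4 bytes ≤ B = 5; zero-pad to 5 bytes: K' = 79 73 75 62 00.
K' ⊕ ipad = 4f 45 43 54 36; K' ⊕ opad = 25 2f 29 3e 5c.
m1: inner = H(4f 45 43 54 36 62 76) = 39; tag = H(25 2f 29 3e 5c 39) = 50 ← matches
m2: inner = H(4f 45 43 54 36 bf d0) = f0; tag = H(25 2f 29 3e 5c f0) = 07
m3: inner = H(4f 45 43 54 36 fc 6e) = cb; tag = H(25 2f 29 3e 5c cb) = e2
m4: inner = H(4f 45 43 54 36 96 29) = 20; tag = H(25 2f 29 3e 5c 20) = 37

1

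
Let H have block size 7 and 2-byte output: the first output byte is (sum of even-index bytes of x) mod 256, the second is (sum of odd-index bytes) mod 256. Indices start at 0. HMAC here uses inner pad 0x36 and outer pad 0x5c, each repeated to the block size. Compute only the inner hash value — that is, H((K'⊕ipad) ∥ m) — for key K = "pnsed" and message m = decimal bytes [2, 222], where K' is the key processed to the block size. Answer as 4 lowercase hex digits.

Key "pnsed" = 70 6e 73 65 64 is 5 bytes ≤ B = 7; zero-pad to 7 bytes: K' = 70 6e 73 65 64 00 00.
K' ⊕ ipad = 46 58 45 53 52 36 36.
Inner input = 46 58 45 53 52 36 36 ∥ 02 de.
Inner hash: even-index sum = 497 mod 256 = 241; odd-index sum = 227 mod 256 = 227 → f1 e3.

f1e3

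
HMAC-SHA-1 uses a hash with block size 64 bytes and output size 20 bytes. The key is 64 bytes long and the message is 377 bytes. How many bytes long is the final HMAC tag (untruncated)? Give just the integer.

The tag is one SHA-1 digest: 20 bytes.

20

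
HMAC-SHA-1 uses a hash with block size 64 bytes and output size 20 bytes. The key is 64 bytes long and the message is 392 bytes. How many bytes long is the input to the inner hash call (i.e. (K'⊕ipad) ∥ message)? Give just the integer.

456

Key is 64 ≤ 64 bytes, zero-padded: |K'| = 64.
Inner input = (K'⊕ipad) ∥ m → 64 + 392 = 456 bytes.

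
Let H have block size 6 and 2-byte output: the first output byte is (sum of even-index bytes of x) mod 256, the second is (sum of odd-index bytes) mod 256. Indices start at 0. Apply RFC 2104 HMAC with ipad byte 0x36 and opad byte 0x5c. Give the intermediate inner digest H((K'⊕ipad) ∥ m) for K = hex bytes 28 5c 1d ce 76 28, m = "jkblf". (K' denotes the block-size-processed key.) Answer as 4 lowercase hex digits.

Key hex bytes 28 5c 1d ce 76 28 is exactly B = 6 bytes: K' = 28 5c 1d ce 76 28.
K' ⊕ ipad = 1e 6a 2b f8 40 1e.
Inner input = 1e 6a 2b f8 40 1e ∥ 6a 6b 62 6c 66.
Inner hash: even-index sum = 443 mod 256 = 187; odd-index sum = 599 mod 256 = 87 → bb 57.

bb57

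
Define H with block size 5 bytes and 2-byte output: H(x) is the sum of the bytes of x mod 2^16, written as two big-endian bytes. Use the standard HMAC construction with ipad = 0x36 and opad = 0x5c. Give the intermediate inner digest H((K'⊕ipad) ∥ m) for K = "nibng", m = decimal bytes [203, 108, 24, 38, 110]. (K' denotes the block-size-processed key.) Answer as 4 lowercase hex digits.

0397

Key "nibng" = 6e 69 62 6e 67 is exactly B = 5 bytes: K' = 6e 69 62 6e 67.
K' ⊕ ipad = 58 5f 54 58 51.
Inner input = 58 5f 54 58 51 ∥ cb 6c 18 26 6e.
Inner hash: sum = 88+95+84+88+81+203+108+24+38+110 = 919 → 03 97.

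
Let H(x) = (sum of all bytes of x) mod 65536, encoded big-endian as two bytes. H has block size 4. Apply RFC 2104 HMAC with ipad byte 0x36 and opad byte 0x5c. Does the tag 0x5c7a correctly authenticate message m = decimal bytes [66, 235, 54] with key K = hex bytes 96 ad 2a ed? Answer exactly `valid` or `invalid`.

Key hex bytes 96 ad 2a ed is exactly B = 4 bytes: K' = 96 ad 2a ed.
K' ⊕ ipad = a0 9b 1c db; K' ⊕ opad = ca f1 76 b1.
Inner hash: sum = 160+155+28+219+66+235+54 = 917 → 03 95.
Outer hash (recomputed tag): sum = 202+241+118+177+3+149 = 890 → 03 7a.
Recomputed tag = 037a; claimed = 5c7a → mismatch.

invalid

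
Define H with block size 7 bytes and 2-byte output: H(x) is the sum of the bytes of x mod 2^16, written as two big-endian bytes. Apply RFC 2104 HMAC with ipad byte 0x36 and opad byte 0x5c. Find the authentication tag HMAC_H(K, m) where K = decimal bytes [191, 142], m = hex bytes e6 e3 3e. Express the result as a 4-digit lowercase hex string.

03db

Key decimal bytes [191, 142] = bf 8e is 2 bytes ≤ B = 7; zero-pad to 7 bytes: K' = bf 8e 00 00 00 00 00.
K' ⊕ ipad = 89 b8 36 36 36 36 36.  K' ⊕ opad = e3 d2 5c 5c 5c 5c 5c.
Inner input = (K'⊕ipad) ∥ m = 89 b8 36 36 36 36 36 ∥ e6 e3 3e.
Inner hash: sum = 137+184+54+54+54+54+54+230+227+62 = 1110 → 04 56.
Outer input = (K'⊕opad) ∥ inner = e3 d2 5c 5c 5c 5c 5c ∥ 04 56.
Outer hash (tag): sum = 227+210+92+92+92+92+92+4+86 = 987 → 03 db.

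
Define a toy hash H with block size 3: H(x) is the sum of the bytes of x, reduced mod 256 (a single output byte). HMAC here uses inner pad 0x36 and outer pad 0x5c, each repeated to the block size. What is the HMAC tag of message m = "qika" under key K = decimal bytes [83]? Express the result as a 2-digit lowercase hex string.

Key decimal bytes [83] = 53 is 1 byte ≤ B = 3; zero-pad to 3 bytes: K' = 53 00 00.
K' ⊕ ipad = 65 36 36.  K' ⊕ opad = 0f 5c 5c.
Inner input = (K'⊕ipad) ∥ m = 65 36 36 ∥ 71 69 6b 61.
Inner hash: sum = 101+54+54+113+105+107+97 = 631; mod 256 = 119 → 77.
Outer input = (K'⊕opad) ∥ inner = 0f 5c 5c ∥ 77.
Outer hash (tag): sum = 15+92+92+119 = 318; mod 256 = 62 → 3e.

3e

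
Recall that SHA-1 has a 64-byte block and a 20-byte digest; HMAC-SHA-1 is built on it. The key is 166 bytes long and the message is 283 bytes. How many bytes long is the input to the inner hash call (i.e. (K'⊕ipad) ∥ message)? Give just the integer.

347

Key is 166 > 64 bytes, so it is hashed to 20 bytes then zero-padded to 64: |K'| = 64.
Inner input = (K'⊕ipad) ∥ m → 64 + 283 = 347 bytes.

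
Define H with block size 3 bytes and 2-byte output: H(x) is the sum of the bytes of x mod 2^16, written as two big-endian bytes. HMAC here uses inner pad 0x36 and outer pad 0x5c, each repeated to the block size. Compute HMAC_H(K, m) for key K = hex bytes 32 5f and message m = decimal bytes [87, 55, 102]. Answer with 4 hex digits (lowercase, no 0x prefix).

0165

Key hex bytes 32 5f is 2 bytes ≤ B = 3; zero-pad to 3 bytes: K' = 32 5f 00.
K' ⊕ ipad = 04 69 36.  K' ⊕ opad = 6e 03 5c.
Inner input = (K'⊕ipad) ∥ m = 04 69 36 ∥ 57 37 66.
Inner hash: sum = 4+105+54+87+55+102 = 407 → 01 97.
Outer input = (K'⊕opad) ∥ inner = 6e 03 5c ∥ 01 97.
Outer hash (tag): sum = 110+3+92+1+151 = 357 → 01 65.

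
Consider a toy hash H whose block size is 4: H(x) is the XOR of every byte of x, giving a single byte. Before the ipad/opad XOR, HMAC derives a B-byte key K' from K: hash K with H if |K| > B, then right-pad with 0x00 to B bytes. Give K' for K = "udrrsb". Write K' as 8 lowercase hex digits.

00000000

|K| = 6 > B = 4, so first hash the key.
H(K): XOR 75⊕64⊕72⊕72⊕73⊕62 = 00.
Zero-pad H(K) = 00 to 4 bytes: K' = 00 00 00 00.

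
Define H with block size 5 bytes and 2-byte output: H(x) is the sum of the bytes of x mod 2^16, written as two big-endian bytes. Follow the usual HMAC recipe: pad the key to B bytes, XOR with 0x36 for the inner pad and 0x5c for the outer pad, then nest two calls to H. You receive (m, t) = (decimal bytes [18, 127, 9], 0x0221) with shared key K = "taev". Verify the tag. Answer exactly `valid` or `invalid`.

Key "taev" = 74 61 65 76 is 4 bytes ≤ B = 5; zero-pad to 5 bytes: K' = 74 61 65 76 00.
K' ⊕ ipad = 42 57 53 40 36; K' ⊕ opad = 28 3d 39 2a 5c.
Inner hash: sum = 66+87+83+64+54+18+127+9 = 508 → 01 fc.
Outer hash (recomputed tag): sum = 40+61+57+42+92+1+252 = 545 → 02 21.
Recomputed tag = 0221; claimed = 0221 → match.

valid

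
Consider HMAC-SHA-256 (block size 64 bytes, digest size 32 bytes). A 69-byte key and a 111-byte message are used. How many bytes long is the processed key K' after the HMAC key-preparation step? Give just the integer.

Key is 69 > 64 bytes, so it is hashed to 32 bytes then zero-padded to 64: |K'| = 64.

64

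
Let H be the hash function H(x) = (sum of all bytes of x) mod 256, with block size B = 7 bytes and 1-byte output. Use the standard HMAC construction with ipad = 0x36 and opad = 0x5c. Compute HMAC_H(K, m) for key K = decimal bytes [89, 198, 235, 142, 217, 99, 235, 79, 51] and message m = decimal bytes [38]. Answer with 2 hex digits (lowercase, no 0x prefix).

26

Key decimal bytes [89, 198, 235, 142, 217, 99, 235, 79, 51] = 59 c6 eb 8e d9 63 eb 4f 33 is 9 bytes > B = 7, so hash it first: H(key) = 41, then zero-pad to 7 bytes: K' = 41 00 00 00 00 00 00.
K' ⊕ ipad = 77 36 36 36 36 36 36.  K' ⊕ opad = 1d 5c 5c 5c 5c 5c 5c.
Inner input = (K'⊕ipad) ∥ m = 77 36 36 36 36 36 36 ∥ 26.
Inner hash: sum = 119+54+54+54+54+54+54+38 = 481; mod 256 = 225 → e1.
Outer input = (K'⊕opad) ∥ inner = 1d 5c 5c 5c 5c 5c 5c ∥ e1.
Outer hash (tag): sum = 29+92+92+92+92+92+92+225 = 806; mod 256 = 38 → 26.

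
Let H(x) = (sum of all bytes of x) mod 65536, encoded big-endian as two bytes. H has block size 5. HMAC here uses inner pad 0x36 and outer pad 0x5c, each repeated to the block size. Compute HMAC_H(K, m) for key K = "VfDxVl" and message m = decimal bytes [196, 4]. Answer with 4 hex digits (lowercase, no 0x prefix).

Key "VfDxVl" = 56 66 44 78 56 6c is 6 bytes > B = 5, so hash it first: H(key) = 02 3a, then zero-pad to 5 bytes: K' = 02 3a 00 00 00.
K' ⊕ ipad = 34 0c 36 36 36.  K' ⊕ opad = 5e 66 5c 5c 5c.
Inner input = (K'⊕ipad) ∥ m = 34 0c 36 36 36 ∥ c4 04.
Inner hash: sum = 52+12+54+54+54+196+4 = 426 → 01 aa.
Outer input = (K'⊕opad) ∥ inner = 5e 66 5c 5c 5c ∥ 01 aa.
Outer hash (tag): sum = 94+102+92+92+92+1+170 = 643 → 02 83.

0283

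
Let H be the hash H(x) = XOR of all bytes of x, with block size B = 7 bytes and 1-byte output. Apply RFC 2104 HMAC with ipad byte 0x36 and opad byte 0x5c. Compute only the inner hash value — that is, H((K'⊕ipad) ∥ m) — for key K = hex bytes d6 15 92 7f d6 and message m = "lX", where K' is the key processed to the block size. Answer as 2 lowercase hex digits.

fa

Key hex bytes d6 15 92 7f d6 is 5 bytes ≤ B = 7; zero-pad to 7 bytes: K' = d6 15 92 7f d6 00 00.
K' ⊕ ipad = e0 23 a4 49 e0 36 36.
Inner input = e0 23 a4 49 e0 36 36 ∥ 6c 58.
Inner hash: XOR e0⊕23⊕a4⊕49⊕e0⊕36⊕36⊕6c⊕58 = fa.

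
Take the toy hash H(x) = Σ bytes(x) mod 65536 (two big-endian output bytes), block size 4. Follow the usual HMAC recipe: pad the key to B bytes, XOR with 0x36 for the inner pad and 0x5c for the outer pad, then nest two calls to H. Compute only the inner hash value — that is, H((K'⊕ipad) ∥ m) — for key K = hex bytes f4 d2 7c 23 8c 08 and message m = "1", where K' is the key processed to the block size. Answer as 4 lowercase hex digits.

Key hex bytes f4 d2 7c 23 8c 08 is 6 bytes > B = 4, so hash it first: H(key) = 02 f9, then zero-pad to 4 bytes: K' = 02 f9 00 00.
K' ⊕ ipad = 34 cf 36 36.
Inner input = 34 cf 36 36 ∥ 31.
Inner hash: sum = 52+207+54+54+49 = 416 → 01 a0.

01a0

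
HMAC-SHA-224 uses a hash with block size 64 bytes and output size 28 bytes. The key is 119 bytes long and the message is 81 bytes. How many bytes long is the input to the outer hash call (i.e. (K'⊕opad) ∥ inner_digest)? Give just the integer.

Key is 119 > 64 bytes, so it is hashed to 28 bytes then zero-padded to 64: |K'| = 64.
Outer input = (K'⊕opad) ∥ H(inner) → 64 + 28 = 92 bytes.

92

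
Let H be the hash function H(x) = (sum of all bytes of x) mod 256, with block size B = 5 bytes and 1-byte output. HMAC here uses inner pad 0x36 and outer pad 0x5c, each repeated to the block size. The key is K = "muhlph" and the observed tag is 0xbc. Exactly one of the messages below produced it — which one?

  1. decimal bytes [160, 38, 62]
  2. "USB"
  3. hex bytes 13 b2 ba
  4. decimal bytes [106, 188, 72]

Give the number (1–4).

Key "muhlph" = 6d 75 68 6c 70 68 is 6 bytes > B = 5, so hash it first: H(key) = 8e, then zero-pad to 5 bytes: K' = 8e 00 00 00 00.
K' ⊕ ipad = b8 36 36 36 36; K' ⊕ opad = d2 5c 5c 5c 5c.
m1: inner = H(b8 36 36 36 36 a0 26 3e) = 94; tag = H(d2 5c 5c 5c 5c 94) = d6
m2: inner = H(b8 36 36 36 36 55 53 42) = 7a; tag = H(d2 5c 5c 5c 5c 7a) = bc ← matches
m3: inner = H(b8 36 36 36 36 13 b2 ba) = 0f; tag = H(d2 5c 5c 5c 5c 0f) = 51
m4: inner = H(b8 36 36 36 36 6a bc 48) = fe; tag = H(d2 5c 5c 5c 5c fe) = 40

2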